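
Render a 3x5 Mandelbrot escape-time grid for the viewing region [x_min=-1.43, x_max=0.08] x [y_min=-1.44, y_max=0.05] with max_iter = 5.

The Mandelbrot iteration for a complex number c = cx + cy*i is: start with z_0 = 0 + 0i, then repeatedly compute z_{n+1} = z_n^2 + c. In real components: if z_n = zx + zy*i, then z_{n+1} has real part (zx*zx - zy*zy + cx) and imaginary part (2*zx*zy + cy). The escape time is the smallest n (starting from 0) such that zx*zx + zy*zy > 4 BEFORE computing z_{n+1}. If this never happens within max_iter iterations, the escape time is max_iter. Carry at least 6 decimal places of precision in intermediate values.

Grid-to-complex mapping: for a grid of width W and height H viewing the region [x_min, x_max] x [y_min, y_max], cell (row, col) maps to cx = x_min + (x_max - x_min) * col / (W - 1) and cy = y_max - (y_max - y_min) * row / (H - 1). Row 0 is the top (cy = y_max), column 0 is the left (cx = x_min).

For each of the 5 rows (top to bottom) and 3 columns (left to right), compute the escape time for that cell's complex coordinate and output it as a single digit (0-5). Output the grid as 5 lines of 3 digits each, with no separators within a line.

(row=0, col=0): c = -1.4300 + 0.0500i → escape time 5
(row=0, col=1): c = -0.6750 + 0.0500i → escape time 5
(row=0, col=2): c = 0.0800 + 0.0500i → escape time 5
(row=1, col=0): c = -1.4300 + -0.3225i → escape time 5
(row=1, col=1): c = -0.6750 + -0.3225i → escape time 5
(row=1, col=2): c = 0.0800 + -0.3225i → escape time 5
(row=2, col=0): c = -1.4300 + -0.6950i → escape time 3
(row=2, col=1): c = -0.6750 + -0.6950i → escape time 5
(row=2, col=2): c = 0.0800 + -0.6950i → escape time 5
(row=3, col=0): c = -1.4300 + -1.0675i → escape time 2
(row=3, col=1): c = -0.6750 + -1.0675i → escape time 3
(row=3, col=2): c = 0.0800 + -1.0675i → escape time 4
(row=4, col=0): c = -1.4300 + -1.4400i → escape time 1
(row=4, col=1): c = -0.6750 + -1.4400i → escape time 2
(row=4, col=2): c = 0.0800 + -1.4400i → escape time 2

Answer: 555
555
355
234
122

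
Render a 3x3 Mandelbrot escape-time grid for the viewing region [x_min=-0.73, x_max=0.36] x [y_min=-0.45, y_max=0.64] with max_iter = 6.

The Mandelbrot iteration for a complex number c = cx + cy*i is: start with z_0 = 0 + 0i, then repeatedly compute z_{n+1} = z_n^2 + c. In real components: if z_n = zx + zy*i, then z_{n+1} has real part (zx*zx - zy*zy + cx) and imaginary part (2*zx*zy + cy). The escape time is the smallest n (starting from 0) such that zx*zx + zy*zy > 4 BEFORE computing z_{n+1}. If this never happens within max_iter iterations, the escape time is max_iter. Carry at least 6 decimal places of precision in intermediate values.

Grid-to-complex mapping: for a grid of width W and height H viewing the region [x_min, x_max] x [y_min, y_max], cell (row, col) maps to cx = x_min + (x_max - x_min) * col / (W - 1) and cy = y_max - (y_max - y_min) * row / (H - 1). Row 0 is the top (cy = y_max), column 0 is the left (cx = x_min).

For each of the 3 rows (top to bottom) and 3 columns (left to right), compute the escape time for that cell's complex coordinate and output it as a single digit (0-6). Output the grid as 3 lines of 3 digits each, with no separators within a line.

(row=0, col=0): c = -0.7300 + 0.6400i → escape time 5
(row=0, col=1): c = -0.1850 + 0.6400i → escape time 6
(row=0, col=2): c = 0.3600 + 0.6400i → escape time 6
(row=1, col=0): c = -0.7300 + 0.0950i → escape time 6
(row=1, col=1): c = -0.1850 + 0.0950i → escape time 6
(row=1, col=2): c = 0.3600 + 0.0950i → escape time 6
(row=2, col=0): c = -0.7300 + -0.4500i → escape time 6
(row=2, col=1): c = -0.1850 + -0.4500i → escape time 6
(row=2, col=2): c = 0.3600 + -0.4500i → escape time 6

Answer: 566
666
666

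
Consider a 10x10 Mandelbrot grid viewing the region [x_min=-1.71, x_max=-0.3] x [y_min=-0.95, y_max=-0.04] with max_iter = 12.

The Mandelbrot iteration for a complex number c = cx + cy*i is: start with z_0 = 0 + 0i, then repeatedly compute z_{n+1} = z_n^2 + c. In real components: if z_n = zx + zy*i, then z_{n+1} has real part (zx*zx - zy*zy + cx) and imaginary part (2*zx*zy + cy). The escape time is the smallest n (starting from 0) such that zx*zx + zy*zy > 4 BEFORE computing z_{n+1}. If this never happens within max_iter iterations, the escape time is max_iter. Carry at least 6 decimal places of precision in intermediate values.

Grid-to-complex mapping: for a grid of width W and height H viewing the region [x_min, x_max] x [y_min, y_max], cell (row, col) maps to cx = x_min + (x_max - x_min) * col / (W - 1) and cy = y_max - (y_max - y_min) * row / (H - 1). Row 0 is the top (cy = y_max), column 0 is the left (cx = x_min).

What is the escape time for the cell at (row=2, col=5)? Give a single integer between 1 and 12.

Answer: 12

Derivation:
z_0 = 0 + 0i, c = -0.9267 + -0.2422i
Iter 1: z = -0.9267 + -0.2422i, |z|^2 = 0.9174
Iter 2: z = -0.1266 + 0.2067i, |z|^2 = 0.0588
Iter 3: z = -0.9534 + -0.2946i, |z|^2 = 0.9957
Iter 4: z = -0.1046 + 0.3194i, |z|^2 = 0.1130
Iter 5: z = -1.0178 + -0.3090i, |z|^2 = 1.1314
Iter 6: z = 0.0137 + 0.3868i, |z|^2 = 0.1498
Iter 7: z = -1.0761 + -0.2316i, |z|^2 = 1.2116
Iter 8: z = 0.1777 + 0.2563i, |z|^2 = 0.0972
Iter 9: z = -0.9608 + -0.1512i, |z|^2 = 0.9459
Iter 10: z = -0.0264 + 0.0483i, |z|^2 = 0.0030
Iter 11: z = -0.9283 + -0.2448i, |z|^2 = 0.9216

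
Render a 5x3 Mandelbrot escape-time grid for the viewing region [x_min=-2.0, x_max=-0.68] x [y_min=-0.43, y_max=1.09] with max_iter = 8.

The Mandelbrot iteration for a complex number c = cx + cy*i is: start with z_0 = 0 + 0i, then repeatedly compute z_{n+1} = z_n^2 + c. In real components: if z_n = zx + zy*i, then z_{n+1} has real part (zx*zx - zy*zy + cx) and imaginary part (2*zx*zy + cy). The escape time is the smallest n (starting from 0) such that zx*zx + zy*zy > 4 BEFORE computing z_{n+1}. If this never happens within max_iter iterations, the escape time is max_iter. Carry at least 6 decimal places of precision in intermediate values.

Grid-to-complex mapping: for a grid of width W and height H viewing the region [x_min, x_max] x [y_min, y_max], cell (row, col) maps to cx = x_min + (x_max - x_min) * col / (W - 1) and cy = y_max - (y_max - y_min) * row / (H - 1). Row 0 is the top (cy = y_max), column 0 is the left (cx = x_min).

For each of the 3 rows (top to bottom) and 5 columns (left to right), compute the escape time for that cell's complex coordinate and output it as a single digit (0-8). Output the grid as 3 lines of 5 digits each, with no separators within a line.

Answer: 12333
14688
13568

Derivation:
(row=0, col=0): c = -2.0000 + 1.0900i → escape time 1
(row=0, col=1): c = -1.6700 + 1.0900i → escape time 2
(row=0, col=2): c = -1.3400 + 1.0900i → escape time 3
(row=0, col=3): c = -1.0100 + 1.0900i → escape time 3
(row=0, col=4): c = -0.6800 + 1.0900i → escape time 3
(row=1, col=0): c = -2.0000 + 0.3300i → escape time 1
(row=1, col=1): c = -1.6700 + 0.3300i → escape time 4
(row=1, col=2): c = -1.3400 + 0.3300i → escape time 6
(row=1, col=3): c = -1.0100 + 0.3300i → escape time 8
(row=1, col=4): c = -0.6800 + 0.3300i → escape time 8
(row=2, col=0): c = -2.0000 + -0.4300i → escape time 1
(row=2, col=1): c = -1.6700 + -0.4300i → escape time 3
(row=2, col=2): c = -1.3400 + -0.4300i → escape time 5
(row=2, col=3): c = -1.0100 + -0.4300i → escape time 6
(row=2, col=4): c = -0.6800 + -0.4300i → escape time 8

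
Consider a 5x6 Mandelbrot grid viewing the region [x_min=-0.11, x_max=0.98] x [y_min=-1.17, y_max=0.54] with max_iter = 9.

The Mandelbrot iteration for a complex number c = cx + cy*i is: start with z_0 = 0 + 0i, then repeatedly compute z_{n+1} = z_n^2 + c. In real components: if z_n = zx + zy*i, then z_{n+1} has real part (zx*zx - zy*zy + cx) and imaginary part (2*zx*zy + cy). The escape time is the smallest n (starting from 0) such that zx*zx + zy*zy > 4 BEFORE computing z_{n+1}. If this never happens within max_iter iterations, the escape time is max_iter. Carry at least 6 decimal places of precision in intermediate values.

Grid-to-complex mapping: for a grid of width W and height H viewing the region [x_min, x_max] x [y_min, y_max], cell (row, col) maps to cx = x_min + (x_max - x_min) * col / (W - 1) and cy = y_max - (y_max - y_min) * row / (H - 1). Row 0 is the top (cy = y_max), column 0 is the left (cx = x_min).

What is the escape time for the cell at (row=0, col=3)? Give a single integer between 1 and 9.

Answer: 3

Derivation:
z_0 = 0 + 0i, c = 0.7075 + 0.5400i
Iter 1: z = 0.7075 + 0.5400i, |z|^2 = 0.7922
Iter 2: z = 0.9165 + 1.3041i, |z|^2 = 2.5406
Iter 3: z = -0.1533 + 2.9303i, |z|^2 = 8.6102
Escaped at iteration 3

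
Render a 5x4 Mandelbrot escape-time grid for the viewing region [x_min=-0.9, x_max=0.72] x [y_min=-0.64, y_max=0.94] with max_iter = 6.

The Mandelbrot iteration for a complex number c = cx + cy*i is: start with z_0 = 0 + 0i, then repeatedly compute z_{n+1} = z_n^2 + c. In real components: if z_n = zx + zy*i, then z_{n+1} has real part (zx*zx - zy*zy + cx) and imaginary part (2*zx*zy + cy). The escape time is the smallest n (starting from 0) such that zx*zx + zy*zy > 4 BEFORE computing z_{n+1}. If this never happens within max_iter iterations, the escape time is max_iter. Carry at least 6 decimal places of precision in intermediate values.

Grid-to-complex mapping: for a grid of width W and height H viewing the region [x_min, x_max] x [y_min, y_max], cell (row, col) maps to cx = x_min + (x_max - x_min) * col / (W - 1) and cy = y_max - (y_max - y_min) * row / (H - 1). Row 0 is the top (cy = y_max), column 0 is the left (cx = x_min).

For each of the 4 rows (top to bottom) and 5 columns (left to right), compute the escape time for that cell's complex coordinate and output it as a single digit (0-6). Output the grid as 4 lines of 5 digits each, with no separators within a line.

(row=0, col=0): c = -0.9000 + 0.9400i → escape time 3
(row=0, col=1): c = -0.4950 + 0.9400i → escape time 4
(row=0, col=2): c = -0.0900 + 0.9400i → escape time 6
(row=0, col=3): c = 0.3150 + 0.9400i → escape time 4
(row=0, col=4): c = 0.7200 + 0.9400i → escape time 2
(row=1, col=0): c = -0.9000 + 0.4133i → escape time 6
(row=1, col=1): c = -0.4950 + 0.4133i → escape time 6
(row=1, col=2): c = -0.0900 + 0.4133i → escape time 6
(row=1, col=3): c = 0.3150 + 0.4133i → escape time 6
(row=1, col=4): c = 0.7200 + 0.4133i → escape time 3
(row=2, col=0): c = -0.9000 + -0.1133i → escape time 6
(row=2, col=1): c = -0.4950 + -0.1133i → escape time 6
(row=2, col=2): c = -0.0900 + -0.1133i → escape time 6
(row=2, col=3): c = 0.3150 + -0.1133i → escape time 6
(row=2, col=4): c = 0.7200 + -0.1133i → escape time 3
(row=3, col=0): c = -0.9000 + -0.6400i → escape time 4
(row=3, col=1): c = -0.4950 + -0.6400i → escape time 6
(row=3, col=2): c = -0.0900 + -0.6400i → escape time 6
(row=3, col=3): c = 0.3150 + -0.6400i → escape time 6
(row=3, col=4): c = 0.7200 + -0.6400i → escape time 3

Answer: 34642
66663
66663
46663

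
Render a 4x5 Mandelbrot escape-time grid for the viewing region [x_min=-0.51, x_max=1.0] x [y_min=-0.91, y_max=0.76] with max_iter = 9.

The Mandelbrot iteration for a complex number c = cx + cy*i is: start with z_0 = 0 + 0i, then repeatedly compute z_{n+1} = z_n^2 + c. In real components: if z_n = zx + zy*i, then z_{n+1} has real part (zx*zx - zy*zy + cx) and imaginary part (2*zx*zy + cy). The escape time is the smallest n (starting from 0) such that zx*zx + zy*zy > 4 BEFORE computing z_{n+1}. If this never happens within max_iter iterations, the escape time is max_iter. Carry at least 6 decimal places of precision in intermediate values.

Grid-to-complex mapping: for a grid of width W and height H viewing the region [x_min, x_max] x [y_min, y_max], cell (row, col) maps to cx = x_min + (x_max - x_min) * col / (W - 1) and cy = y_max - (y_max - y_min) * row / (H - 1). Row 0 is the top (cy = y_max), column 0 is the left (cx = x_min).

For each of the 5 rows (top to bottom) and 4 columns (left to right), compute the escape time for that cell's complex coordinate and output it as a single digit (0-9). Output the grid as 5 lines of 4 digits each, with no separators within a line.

(row=0, col=0): c = -0.5100 + 0.7600i → escape time 6
(row=0, col=1): c = -0.0067 + 0.7600i → escape time 9
(row=0, col=2): c = 0.4967 + 0.7600i → escape time 3
(row=0, col=3): c = 1.0000 + 0.7600i → escape time 2
(row=1, col=0): c = -0.5100 + 0.3425i → escape time 9
(row=1, col=1): c = -0.0067 + 0.3425i → escape time 9
(row=1, col=2): c = 0.4967 + 0.3425i → escape time 6
(row=1, col=3): c = 1.0000 + 0.3425i → escape time 2
(row=2, col=0): c = -0.5100 + -0.0750i → escape time 9
(row=2, col=1): c = -0.0067 + -0.0750i → escape time 9
(row=2, col=2): c = 0.4967 + -0.0750i → escape time 5
(row=2, col=3): c = 1.0000 + -0.0750i → escape time 2
(row=3, col=0): c = -0.5100 + -0.4925i → escape time 9
(row=3, col=1): c = -0.0067 + -0.4925i → escape time 9
(row=3, col=2): c = 0.4967 + -0.4925i → escape time 5
(row=3, col=3): c = 1.0000 + -0.4925i → escape time 2
(row=4, col=0): c = -0.5100 + -0.9100i → escape time 4
(row=4, col=1): c = -0.0067 + -0.9100i → escape time 8
(row=4, col=2): c = 0.4967 + -0.9100i → escape time 3
(row=4, col=3): c = 1.0000 + -0.9100i → escape time 2

Answer: 6932
9962
9952
9952
4832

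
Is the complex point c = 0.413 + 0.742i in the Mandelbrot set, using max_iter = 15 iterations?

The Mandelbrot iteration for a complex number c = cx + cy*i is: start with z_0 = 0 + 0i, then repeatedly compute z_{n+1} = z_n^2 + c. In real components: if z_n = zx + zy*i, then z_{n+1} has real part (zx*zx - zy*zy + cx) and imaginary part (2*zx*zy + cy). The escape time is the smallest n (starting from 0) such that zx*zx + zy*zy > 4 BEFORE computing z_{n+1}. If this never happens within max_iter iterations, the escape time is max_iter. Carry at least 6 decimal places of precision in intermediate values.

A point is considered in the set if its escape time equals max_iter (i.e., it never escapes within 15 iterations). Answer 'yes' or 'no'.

Answer: no

Derivation:
z_0 = 0 + 0i, c = 0.4130 + 0.7420i
Iter 1: z = 0.4130 + 0.7420i, |z|^2 = 0.7211
Iter 2: z = 0.0330 + 1.3549i, |z|^2 = 1.8368
Iter 3: z = -1.4216 + 0.8314i, |z|^2 = 2.7124
Iter 4: z = 1.7428 + -1.6220i, |z|^2 = 5.6682
Escaped at iteration 4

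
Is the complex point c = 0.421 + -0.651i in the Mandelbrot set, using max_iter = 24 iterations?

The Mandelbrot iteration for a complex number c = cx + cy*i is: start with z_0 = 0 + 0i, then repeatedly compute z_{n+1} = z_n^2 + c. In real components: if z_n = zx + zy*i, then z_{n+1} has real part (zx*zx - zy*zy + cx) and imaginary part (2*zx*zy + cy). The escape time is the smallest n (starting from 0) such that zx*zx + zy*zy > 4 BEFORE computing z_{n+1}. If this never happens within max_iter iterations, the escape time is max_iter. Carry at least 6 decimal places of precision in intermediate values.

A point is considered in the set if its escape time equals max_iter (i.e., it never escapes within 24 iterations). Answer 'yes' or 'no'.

Answer: no

Derivation:
z_0 = 0 + 0i, c = 0.4210 + -0.6510i
Iter 1: z = 0.4210 + -0.6510i, |z|^2 = 0.6010
Iter 2: z = 0.1744 + -1.1991i, |z|^2 = 1.4684
Iter 3: z = -0.9865 + -1.0694i, |z|^2 = 2.1167
Iter 4: z = 0.2507 + 1.4589i, |z|^2 = 2.1911
Iter 5: z = -1.6445 + 0.0804i, |z|^2 = 2.7107
Iter 6: z = 3.1187 + -0.9155i, |z|^2 = 10.5648
Escaped at iteration 6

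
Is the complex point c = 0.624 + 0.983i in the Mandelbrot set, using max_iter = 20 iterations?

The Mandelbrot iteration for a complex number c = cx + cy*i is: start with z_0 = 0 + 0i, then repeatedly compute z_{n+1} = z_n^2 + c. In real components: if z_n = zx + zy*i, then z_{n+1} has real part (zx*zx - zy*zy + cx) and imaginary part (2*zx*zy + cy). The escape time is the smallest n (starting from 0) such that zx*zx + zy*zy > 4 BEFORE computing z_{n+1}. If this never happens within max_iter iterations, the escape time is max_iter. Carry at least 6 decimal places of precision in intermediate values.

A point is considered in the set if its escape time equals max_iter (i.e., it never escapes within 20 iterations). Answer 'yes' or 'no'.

z_0 = 0 + 0i, c = 0.6240 + 0.9830i
Iter 1: z = 0.6240 + 0.9830i, |z|^2 = 1.3557
Iter 2: z = 0.0471 + 2.2098i, |z|^2 = 4.8854
Escaped at iteration 2

Answer: no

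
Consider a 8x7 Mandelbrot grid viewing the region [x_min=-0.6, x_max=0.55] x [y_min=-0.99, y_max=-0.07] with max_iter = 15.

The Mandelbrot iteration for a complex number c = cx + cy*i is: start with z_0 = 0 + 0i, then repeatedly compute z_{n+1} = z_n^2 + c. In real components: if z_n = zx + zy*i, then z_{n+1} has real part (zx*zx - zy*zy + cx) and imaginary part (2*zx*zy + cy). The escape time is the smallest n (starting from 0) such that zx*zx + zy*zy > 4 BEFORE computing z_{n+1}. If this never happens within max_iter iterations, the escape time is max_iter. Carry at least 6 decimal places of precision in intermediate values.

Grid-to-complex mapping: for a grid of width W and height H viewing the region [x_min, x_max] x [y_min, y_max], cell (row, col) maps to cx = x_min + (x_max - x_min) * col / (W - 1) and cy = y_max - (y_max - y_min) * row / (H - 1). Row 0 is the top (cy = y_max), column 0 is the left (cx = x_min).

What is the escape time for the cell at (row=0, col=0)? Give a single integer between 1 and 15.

z_0 = 0 + 0i, c = -0.6000 + -0.0700i
Iter 1: z = -0.6000 + -0.0700i, |z|^2 = 0.3649
Iter 2: z = -0.2449 + 0.0140i, |z|^2 = 0.0602
Iter 3: z = -0.5402 + -0.0769i, |z|^2 = 0.2977
Iter 4: z = -0.3141 + 0.0130i, |z|^2 = 0.0988
Iter 5: z = -0.5015 + -0.0782i, |z|^2 = 0.2576
Iter 6: z = -0.3546 + 0.0084i, |z|^2 = 0.1258
Iter 7: z = -0.4743 + -0.0760i, |z|^2 = 0.2308
Iter 8: z = -0.3808 + 0.0021i, |z|^2 = 0.1450
Iter 9: z = -0.4550 + -0.0716i, |z|^2 = 0.2122
Iter 10: z = -0.3981 + -0.0049i, |z|^2 = 0.1585
Iter 11: z = -0.4416 + -0.0661i, |z|^2 = 0.1993
Iter 12: z = -0.4094 + -0.0116i, |z|^2 = 0.1677
Iter 13: z = -0.4325 + -0.0605i, |z|^2 = 0.1907
Iter 14: z = -0.4166 + -0.0177i, |z|^2 = 0.1739

Answer: 15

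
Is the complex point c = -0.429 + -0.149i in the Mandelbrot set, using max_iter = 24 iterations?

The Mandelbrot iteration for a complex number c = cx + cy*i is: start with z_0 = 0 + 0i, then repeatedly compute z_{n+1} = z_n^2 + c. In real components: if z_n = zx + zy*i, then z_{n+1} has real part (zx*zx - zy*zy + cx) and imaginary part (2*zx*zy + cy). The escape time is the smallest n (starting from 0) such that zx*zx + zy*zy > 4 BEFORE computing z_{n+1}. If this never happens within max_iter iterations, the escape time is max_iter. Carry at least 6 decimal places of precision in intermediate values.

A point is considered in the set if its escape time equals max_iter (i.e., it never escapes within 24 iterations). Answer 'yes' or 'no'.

Answer: yes

Derivation:
z_0 = 0 + 0i, c = -0.4290 + -0.1490i
Iter 1: z = -0.4290 + -0.1490i, |z|^2 = 0.2062
Iter 2: z = -0.2672 + -0.0212i, |z|^2 = 0.0718
Iter 3: z = -0.3581 + -0.1377i, |z|^2 = 0.1472
Iter 4: z = -0.3197 + -0.0504i, |z|^2 = 0.1048
Iter 5: z = -0.3293 + -0.1168i, |z|^2 = 0.1221
Iter 6: z = -0.3342 + -0.0721i, |z|^2 = 0.1169
Iter 7: z = -0.3225 + -0.1008i, |z|^2 = 0.1142
Iter 8: z = -0.3352 + -0.0840i, |z|^2 = 0.1194
Iter 9: z = -0.3237 + -0.0927i, |z|^2 = 0.1134
Iter 10: z = -0.3328 + -0.0890i, |z|^2 = 0.1187
Iter 11: z = -0.3262 + -0.0898i, |z|^2 = 0.1144
Iter 12: z = -0.3307 + -0.0904i, |z|^2 = 0.1175
Iter 13: z = -0.3278 + -0.0892i, |z|^2 = 0.1154
Iter 14: z = -0.3295 + -0.0905i, |z|^2 = 0.1168
Iter 15: z = -0.3286 + -0.0893i, |z|^2 = 0.1160
Iter 16: z = -0.3290 + -0.0903i, |z|^2 = 0.1164
Iter 17: z = -0.3289 + -0.0896i, |z|^2 = 0.1162
Iter 18: z = -0.3288 + -0.0901i, |z|^2 = 0.1162
Iter 19: z = -0.3290 + -0.0898i, |z|^2 = 0.1163
Iter 20: z = -0.3288 + -0.0899i, |z|^2 = 0.1162
Iter 21: z = -0.3290 + -0.0899i, |z|^2 = 0.1163
Iter 22: z = -0.3289 + -0.0899i, |z|^2 = 0.1162
Iter 23: z = -0.3289 + -0.0899i, |z|^2 = 0.1163
Did not escape in 24 iterations → in set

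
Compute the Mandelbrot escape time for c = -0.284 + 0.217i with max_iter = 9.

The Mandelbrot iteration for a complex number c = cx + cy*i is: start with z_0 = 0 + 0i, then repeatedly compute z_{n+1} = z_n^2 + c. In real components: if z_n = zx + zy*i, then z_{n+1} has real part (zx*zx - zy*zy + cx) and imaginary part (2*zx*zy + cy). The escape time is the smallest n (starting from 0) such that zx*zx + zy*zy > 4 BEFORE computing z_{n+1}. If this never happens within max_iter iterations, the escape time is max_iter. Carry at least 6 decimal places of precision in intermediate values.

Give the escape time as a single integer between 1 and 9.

z_0 = 0 + 0i, c = -0.2840 + 0.2170i
Iter 1: z = -0.2840 + 0.2170i, |z|^2 = 0.1277
Iter 2: z = -0.2504 + 0.0937i, |z|^2 = 0.0715
Iter 3: z = -0.2301 + 0.1700i, |z|^2 = 0.0818
Iter 4: z = -0.2600 + 0.1388i, |z|^2 = 0.0868
Iter 5: z = -0.2357 + 0.1449i, |z|^2 = 0.0765
Iter 6: z = -0.2494 + 0.1487i, |z|^2 = 0.0843
Iter 7: z = -0.2439 + 0.1428i, |z|^2 = 0.0799
Iter 8: z = -0.2449 + 0.1473i, |z|^2 = 0.0817

Answer: 9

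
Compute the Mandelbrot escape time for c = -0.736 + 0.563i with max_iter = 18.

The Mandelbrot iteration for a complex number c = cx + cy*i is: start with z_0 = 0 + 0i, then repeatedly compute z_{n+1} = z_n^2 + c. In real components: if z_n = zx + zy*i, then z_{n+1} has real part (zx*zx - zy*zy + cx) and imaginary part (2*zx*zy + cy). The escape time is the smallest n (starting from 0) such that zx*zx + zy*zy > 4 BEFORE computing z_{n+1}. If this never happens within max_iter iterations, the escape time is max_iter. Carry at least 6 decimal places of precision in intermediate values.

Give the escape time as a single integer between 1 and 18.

Answer: 6

Derivation:
z_0 = 0 + 0i, c = -0.7360 + 0.5630i
Iter 1: z = -0.7360 + 0.5630i, |z|^2 = 0.8587
Iter 2: z = -0.5113 + -0.2657i, |z|^2 = 0.3320
Iter 3: z = -0.5452 + 0.8347i, |z|^2 = 0.9940
Iter 4: z = -1.1355 + -0.3472i, |z|^2 = 1.4099
Iter 5: z = 0.4328 + 1.3515i, |z|^2 = 2.0140
Iter 6: z = -2.3753 + 1.7330i, |z|^2 = 8.6451
Escaped at iteration 6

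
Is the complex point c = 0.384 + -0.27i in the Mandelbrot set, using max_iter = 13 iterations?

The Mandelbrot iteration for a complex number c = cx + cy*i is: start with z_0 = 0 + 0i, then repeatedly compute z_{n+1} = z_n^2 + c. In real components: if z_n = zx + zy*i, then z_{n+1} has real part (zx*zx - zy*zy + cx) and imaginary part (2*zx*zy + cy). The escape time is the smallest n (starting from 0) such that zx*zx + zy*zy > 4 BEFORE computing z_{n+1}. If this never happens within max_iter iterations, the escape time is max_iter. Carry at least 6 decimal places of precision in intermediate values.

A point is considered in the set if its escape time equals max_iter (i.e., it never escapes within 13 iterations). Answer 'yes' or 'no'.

Answer: yes

Derivation:
z_0 = 0 + 0i, c = 0.3840 + -0.2700i
Iter 1: z = 0.3840 + -0.2700i, |z|^2 = 0.2204
Iter 2: z = 0.4586 + -0.4774i, |z|^2 = 0.4381
Iter 3: z = 0.3664 + -0.7078i, |z|^2 = 0.6352
Iter 4: z = 0.0173 + -0.7887i, |z|^2 = 0.6223
Iter 5: z = -0.2377 + -0.2973i, |z|^2 = 0.1449
Iter 6: z = 0.3521 + -0.1287i, |z|^2 = 0.1406
Iter 7: z = 0.4914 + -0.3606i, |z|^2 = 0.3716
Iter 8: z = 0.4955 + -0.6245i, |z|^2 = 0.6354
Iter 9: z = 0.2395 + -0.8888i, |z|^2 = 0.8473
Iter 10: z = -0.3486 + -0.6958i, |z|^2 = 0.6056
Iter 11: z = 0.0214 + 0.2151i, |z|^2 = 0.0467
Iter 12: z = 0.3382 + -0.2608i, |z|^2 = 0.1824
Did not escape in 13 iterations → in set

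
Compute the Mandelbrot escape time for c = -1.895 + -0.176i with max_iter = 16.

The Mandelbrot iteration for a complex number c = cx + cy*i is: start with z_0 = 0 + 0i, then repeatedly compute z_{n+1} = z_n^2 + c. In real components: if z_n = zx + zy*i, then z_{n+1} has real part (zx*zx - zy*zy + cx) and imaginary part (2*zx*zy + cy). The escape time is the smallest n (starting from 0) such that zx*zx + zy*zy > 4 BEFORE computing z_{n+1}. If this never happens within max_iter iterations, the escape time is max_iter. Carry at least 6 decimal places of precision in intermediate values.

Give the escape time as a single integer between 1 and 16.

z_0 = 0 + 0i, c = -1.8950 + -0.1760i
Iter 1: z = -1.8950 + -0.1760i, |z|^2 = 3.6220
Iter 2: z = 1.6650 + 0.4910i, |z|^2 = 3.0135
Iter 3: z = 0.6363 + 1.4592i, |z|^2 = 2.5341
Iter 4: z = -3.6195 + 1.6809i, |z|^2 = 15.9259
Escaped at iteration 4

Answer: 4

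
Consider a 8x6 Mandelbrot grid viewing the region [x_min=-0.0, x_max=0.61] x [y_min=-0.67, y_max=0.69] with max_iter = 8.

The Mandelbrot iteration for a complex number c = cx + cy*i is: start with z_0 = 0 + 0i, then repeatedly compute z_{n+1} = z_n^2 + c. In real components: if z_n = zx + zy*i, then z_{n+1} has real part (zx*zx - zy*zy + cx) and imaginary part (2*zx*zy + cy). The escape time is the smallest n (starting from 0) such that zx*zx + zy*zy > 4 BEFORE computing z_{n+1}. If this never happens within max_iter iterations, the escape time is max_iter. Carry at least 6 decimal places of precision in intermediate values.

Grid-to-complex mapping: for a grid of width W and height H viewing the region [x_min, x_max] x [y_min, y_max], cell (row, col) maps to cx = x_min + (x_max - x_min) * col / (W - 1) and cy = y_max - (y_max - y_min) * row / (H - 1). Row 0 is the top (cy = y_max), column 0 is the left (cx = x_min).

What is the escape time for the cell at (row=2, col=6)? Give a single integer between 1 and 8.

Answer: 5

Derivation:
z_0 = 0 + 0i, c = 0.5229 + 0.1460i
Iter 1: z = 0.5229 + 0.1460i, |z|^2 = 0.2947
Iter 2: z = 0.7749 + 0.2987i, |z|^2 = 0.6897
Iter 3: z = 1.0342 + 0.6089i, |z|^2 = 1.4402
Iter 4: z = 1.2216 + 1.4054i, |z|^2 = 3.4674
Iter 5: z = 0.0400 + 3.5796i, |z|^2 = 12.8149
Escaped at iteration 5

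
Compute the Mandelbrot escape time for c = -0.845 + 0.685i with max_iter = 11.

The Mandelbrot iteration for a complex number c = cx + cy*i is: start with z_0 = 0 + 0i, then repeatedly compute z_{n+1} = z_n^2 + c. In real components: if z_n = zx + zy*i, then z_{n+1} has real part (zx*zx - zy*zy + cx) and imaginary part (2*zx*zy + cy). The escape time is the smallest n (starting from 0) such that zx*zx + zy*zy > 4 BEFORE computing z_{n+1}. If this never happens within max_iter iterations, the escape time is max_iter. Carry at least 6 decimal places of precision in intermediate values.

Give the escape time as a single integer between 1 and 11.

z_0 = 0 + 0i, c = -0.8450 + 0.6850i
Iter 1: z = -0.8450 + 0.6850i, |z|^2 = 1.1832
Iter 2: z = -0.6002 + -0.4727i, |z|^2 = 0.5836
Iter 3: z = -0.7082 + 1.2524i, |z|^2 = 2.0699
Iter 4: z = -1.9119 + -1.0888i, |z|^2 = 4.8409
Escaped at iteration 4

Answer: 4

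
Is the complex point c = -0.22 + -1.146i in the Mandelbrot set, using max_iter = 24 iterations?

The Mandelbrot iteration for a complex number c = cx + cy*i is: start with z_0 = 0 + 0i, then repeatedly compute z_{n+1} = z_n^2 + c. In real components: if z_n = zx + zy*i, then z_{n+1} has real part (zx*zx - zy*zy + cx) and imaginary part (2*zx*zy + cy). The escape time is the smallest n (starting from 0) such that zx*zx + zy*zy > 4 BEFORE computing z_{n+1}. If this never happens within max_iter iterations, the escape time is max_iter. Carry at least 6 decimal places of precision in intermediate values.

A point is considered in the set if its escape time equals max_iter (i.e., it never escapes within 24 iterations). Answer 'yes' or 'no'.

Answer: no

Derivation:
z_0 = 0 + 0i, c = -0.2200 + -1.1460i
Iter 1: z = -0.2200 + -1.1460i, |z|^2 = 1.3617
Iter 2: z = -1.4849 + -0.6418i, |z|^2 = 2.6168
Iter 3: z = 1.5731 + 0.7599i, |z|^2 = 3.0522
Iter 4: z = 1.6772 + 1.2449i, |z|^2 = 4.3628
Escaped at iteration 4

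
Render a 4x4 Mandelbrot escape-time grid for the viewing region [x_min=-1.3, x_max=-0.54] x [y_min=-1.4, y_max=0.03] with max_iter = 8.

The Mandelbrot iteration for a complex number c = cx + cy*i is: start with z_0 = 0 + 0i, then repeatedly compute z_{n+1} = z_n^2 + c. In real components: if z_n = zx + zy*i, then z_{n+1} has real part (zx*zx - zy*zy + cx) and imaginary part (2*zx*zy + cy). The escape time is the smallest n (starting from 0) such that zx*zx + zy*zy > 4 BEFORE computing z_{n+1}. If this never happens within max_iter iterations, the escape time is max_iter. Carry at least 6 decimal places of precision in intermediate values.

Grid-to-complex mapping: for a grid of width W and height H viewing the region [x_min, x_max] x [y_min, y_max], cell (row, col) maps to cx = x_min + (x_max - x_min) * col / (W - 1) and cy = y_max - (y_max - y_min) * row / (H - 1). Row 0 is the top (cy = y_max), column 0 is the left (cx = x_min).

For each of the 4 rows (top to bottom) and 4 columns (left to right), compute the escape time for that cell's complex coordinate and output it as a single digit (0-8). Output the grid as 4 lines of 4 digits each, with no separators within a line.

(row=0, col=0): c = -1.3000 + 0.0300i → escape time 8
(row=0, col=1): c = -1.0467 + 0.0300i → escape time 8
(row=0, col=2): c = -0.7933 + 0.0300i → escape time 8
(row=0, col=3): c = -0.5400 + 0.0300i → escape time 8
(row=1, col=0): c = -1.3000 + -0.4467i → escape time 6
(row=1, col=1): c = -1.0467 + -0.4467i → escape time 5
(row=1, col=2): c = -0.7933 + -0.4467i → escape time 7
(row=1, col=3): c = -0.5400 + -0.4467i → escape time 8
(row=2, col=0): c = -1.3000 + -0.9233i → escape time 3
(row=2, col=1): c = -1.0467 + -0.9233i → escape time 3
(row=2, col=2): c = -0.7933 + -0.9233i → escape time 3
(row=2, col=3): c = -0.5400 + -0.9233i → escape time 4
(row=3, col=0): c = -1.3000 + -1.4000i → escape time 2
(row=3, col=1): c = -1.0467 + -1.4000i → escape time 2
(row=3, col=2): c = -0.7933 + -1.4000i → escape time 2
(row=3, col=3): c = -0.5400 + -1.4000i → escape time 2

Answer: 8888
6578
3334
2222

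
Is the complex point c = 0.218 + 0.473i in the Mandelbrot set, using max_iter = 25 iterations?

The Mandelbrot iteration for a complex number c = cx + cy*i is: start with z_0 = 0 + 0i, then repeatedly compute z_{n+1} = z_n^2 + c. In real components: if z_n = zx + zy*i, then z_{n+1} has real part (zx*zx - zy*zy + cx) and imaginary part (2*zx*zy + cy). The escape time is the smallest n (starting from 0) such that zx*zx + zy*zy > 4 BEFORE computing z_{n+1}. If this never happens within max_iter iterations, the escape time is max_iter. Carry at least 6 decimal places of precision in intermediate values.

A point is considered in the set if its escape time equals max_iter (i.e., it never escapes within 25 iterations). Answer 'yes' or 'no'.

z_0 = 0 + 0i, c = 0.2180 + 0.4730i
Iter 1: z = 0.2180 + 0.4730i, |z|^2 = 0.2713
Iter 2: z = 0.0418 + 0.6792i, |z|^2 = 0.4631
Iter 3: z = -0.2416 + 0.5298i, |z|^2 = 0.3390
Iter 4: z = -0.0043 + 0.2170i, |z|^2 = 0.0471
Iter 5: z = 0.1709 + 0.4711i, |z|^2 = 0.2512
Iter 6: z = 0.0252 + 0.6341i, |z|^2 = 0.4027
Iter 7: z = -0.1834 + 0.5050i, |z|^2 = 0.2887
Iter 8: z = -0.0034 + 0.2878i, |z|^2 = 0.0828
Iter 9: z = 0.1352 + 0.4710i, |z|^2 = 0.2402
Iter 10: z = 0.0144 + 0.6004i, |z|^2 = 0.3607
Iter 11: z = -0.1422 + 0.4903i, |z|^2 = 0.2606
Iter 12: z = -0.0022 + 0.3335i, |z|^2 = 0.1112
Iter 13: z = 0.1068 + 0.4716i, |z|^2 = 0.2338
Iter 14: z = 0.0070 + 0.5737i, |z|^2 = 0.3292
Iter 15: z = -0.1111 + 0.4811i, |z|^2 = 0.2438
Iter 16: z = -0.0011 + 0.3661i, |z|^2 = 0.1341
Iter 17: z = 0.0839 + 0.4722i, |z|^2 = 0.2300
Iter 18: z = 0.0021 + 0.5523i, |z|^2 = 0.3050
Iter 19: z = -0.0870 + 0.4753i, |z|^2 = 0.2335
Iter 20: z = -0.0003 + 0.3903i, |z|^2 = 0.1523
Iter 21: z = 0.0657 + 0.4727i, |z|^2 = 0.2278
Iter 22: z = -0.0012 + 0.5351i, |z|^2 = 0.2863
Iter 23: z = -0.0683 + 0.4717i, |z|^2 = 0.2272
Iter 24: z = 0.0001 + 0.4085i, |z|^2 = 0.1669
Did not escape in 25 iterations → in set

Answer: yes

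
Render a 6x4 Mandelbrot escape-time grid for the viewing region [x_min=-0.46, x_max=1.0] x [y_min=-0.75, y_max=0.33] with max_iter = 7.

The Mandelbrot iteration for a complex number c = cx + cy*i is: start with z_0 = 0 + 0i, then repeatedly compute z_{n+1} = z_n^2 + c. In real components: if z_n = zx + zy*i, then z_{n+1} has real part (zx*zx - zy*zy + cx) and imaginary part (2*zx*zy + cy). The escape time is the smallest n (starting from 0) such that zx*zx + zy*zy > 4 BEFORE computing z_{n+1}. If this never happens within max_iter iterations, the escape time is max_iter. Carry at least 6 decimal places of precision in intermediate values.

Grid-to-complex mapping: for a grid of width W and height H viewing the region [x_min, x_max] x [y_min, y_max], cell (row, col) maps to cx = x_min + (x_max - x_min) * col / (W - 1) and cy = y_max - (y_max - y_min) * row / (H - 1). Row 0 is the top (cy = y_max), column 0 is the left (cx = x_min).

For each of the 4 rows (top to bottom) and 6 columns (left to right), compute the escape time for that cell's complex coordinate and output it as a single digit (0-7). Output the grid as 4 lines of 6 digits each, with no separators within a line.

(row=0, col=0): c = -0.4600 + 0.3300i → escape time 7
(row=0, col=1): c = -0.1680 + 0.3300i → escape time 7
(row=0, col=2): c = 0.1240 + 0.3300i → escape time 7
(row=0, col=3): c = 0.4160 + 0.3300i → escape time 7
(row=0, col=4): c = 0.7080 + 0.3300i → escape time 3
(row=0, col=5): c = 1.0000 + 0.3300i → escape time 2
(row=1, col=0): c = -0.4600 + -0.0300i → escape time 7
(row=1, col=1): c = -0.1680 + -0.0300i → escape time 7
(row=1, col=2): c = 0.1240 + -0.0300i → escape time 7
(row=1, col=3): c = 0.4160 + -0.0300i → escape time 6
(row=1, col=4): c = 0.7080 + -0.0300i → escape time 3
(row=1, col=5): c = 1.0000 + -0.0300i → escape time 2
(row=2, col=0): c = -0.4600 + -0.3900i → escape time 7
(row=2, col=1): c = -0.1680 + -0.3900i → escape time 7
(row=2, col=2): c = 0.1240 + -0.3900i → escape time 7
(row=2, col=3): c = 0.4160 + -0.3900i → escape time 7
(row=2, col=4): c = 0.7080 + -0.3900i → escape time 3
(row=2, col=5): c = 1.0000 + -0.3900i → escape time 2
(row=3, col=0): c = -0.4600 + -0.7500i → escape time 6
(row=3, col=1): c = -0.1680 + -0.7500i → escape time 7
(row=3, col=2): c = 0.1240 + -0.7500i → escape time 7
(row=3, col=3): c = 0.4160 + -0.7500i → escape time 4
(row=3, col=4): c = 0.7080 + -0.7500i → escape time 3
(row=3, col=5): c = 1.0000 + -0.7500i → escape time 2

Answer: 777732
777632
777732
677432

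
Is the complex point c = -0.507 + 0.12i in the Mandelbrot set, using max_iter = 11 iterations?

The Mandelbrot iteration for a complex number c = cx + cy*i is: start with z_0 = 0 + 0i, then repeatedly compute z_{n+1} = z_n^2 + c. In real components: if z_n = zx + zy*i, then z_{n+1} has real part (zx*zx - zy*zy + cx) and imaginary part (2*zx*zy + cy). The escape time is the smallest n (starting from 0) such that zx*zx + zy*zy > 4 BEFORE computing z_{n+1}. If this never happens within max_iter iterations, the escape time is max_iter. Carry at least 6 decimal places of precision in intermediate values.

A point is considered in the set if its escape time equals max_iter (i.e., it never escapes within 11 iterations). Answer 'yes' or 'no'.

z_0 = 0 + 0i, c = -0.5070 + 0.1200i
Iter 1: z = -0.5070 + 0.1200i, |z|^2 = 0.2714
Iter 2: z = -0.2644 + -0.0017i, |z|^2 = 0.0699
Iter 3: z = -0.4371 + 0.1209i, |z|^2 = 0.2057
Iter 4: z = -0.3305 + 0.0143i, |z|^2 = 0.1095
Iter 5: z = -0.3979 + 0.1105i, |z|^2 = 0.1706
Iter 6: z = -0.3609 + 0.0320i, |z|^2 = 0.1312
Iter 7: z = -0.3778 + 0.0969i, |z|^2 = 0.1521
Iter 8: z = -0.3736 + 0.0468i, |z|^2 = 0.1418
Iter 9: z = -0.3696 + 0.0850i, |z|^2 = 0.1438
Iter 10: z = -0.3776 + 0.0571i, |z|^2 = 0.1459
Did not escape in 11 iterations → in set

Answer: yes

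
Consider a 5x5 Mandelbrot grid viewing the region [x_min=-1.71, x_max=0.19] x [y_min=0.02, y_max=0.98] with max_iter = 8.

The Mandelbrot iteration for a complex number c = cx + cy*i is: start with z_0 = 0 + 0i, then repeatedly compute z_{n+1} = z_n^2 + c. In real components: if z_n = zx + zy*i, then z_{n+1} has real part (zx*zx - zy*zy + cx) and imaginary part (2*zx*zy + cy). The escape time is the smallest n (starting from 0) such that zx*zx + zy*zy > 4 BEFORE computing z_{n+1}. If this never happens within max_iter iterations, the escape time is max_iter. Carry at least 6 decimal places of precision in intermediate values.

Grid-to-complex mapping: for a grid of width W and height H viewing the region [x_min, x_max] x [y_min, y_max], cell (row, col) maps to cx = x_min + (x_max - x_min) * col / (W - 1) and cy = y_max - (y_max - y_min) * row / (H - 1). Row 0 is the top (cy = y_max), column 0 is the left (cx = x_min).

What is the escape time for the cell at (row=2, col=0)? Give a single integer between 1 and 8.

z_0 = 0 + 0i, c = -1.7100 + 0.5000i
Iter 1: z = -1.7100 + 0.5000i, |z|^2 = 3.1741
Iter 2: z = 0.9641 + -1.2100i, |z|^2 = 2.3936
Iter 3: z = -2.2446 + -1.8331i, |z|^2 = 8.3986
Escaped at iteration 3

Answer: 3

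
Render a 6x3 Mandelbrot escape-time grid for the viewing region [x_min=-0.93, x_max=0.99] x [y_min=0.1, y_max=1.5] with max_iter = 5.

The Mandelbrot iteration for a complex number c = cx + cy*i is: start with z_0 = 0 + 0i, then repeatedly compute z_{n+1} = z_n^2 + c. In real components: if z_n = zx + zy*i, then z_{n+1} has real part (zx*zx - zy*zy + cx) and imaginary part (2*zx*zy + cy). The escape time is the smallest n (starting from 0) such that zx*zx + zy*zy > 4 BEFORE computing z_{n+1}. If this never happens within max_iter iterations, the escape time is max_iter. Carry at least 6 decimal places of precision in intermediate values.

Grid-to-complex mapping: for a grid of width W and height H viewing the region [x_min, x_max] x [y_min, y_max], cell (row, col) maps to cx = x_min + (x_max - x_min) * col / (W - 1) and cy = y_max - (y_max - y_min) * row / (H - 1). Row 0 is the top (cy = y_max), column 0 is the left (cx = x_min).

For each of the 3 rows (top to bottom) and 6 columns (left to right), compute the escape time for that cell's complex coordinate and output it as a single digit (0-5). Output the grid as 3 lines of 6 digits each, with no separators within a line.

(row=0, col=0): c = -0.9300 + 1.5000i → escape time 2
(row=0, col=1): c = -0.5460 + 1.5000i → escape time 2
(row=0, col=2): c = -0.1620 + 1.5000i → escape time 2
(row=0, col=3): c = 0.2220 + 1.5000i → escape time 2
(row=0, col=4): c = 0.6060 + 1.5000i → escape time 2
(row=0, col=5): c = 0.9900 + 1.5000i → escape time 2
(row=1, col=0): c = -0.9300 + 0.8000i → escape time 4
(row=1, col=1): c = -0.5460 + 0.8000i → escape time 5
(row=1, col=2): c = -0.1620 + 0.8000i → escape time 5
(row=1, col=3): c = 0.2220 + 0.8000i → escape time 5
(row=1, col=4): c = 0.6060 + 0.8000i → escape time 3
(row=1, col=5): c = 0.9900 + 0.8000i → escape time 2
(row=2, col=0): c = -0.9300 + 0.1000i → escape time 5
(row=2, col=1): c = -0.5460 + 0.1000i → escape time 5
(row=2, col=2): c = -0.1620 + 0.1000i → escape time 5
(row=2, col=3): c = 0.2220 + 0.1000i → escape time 5
(row=2, col=4): c = 0.6060 + 0.1000i → escape time 4
(row=2, col=5): c = 0.9900 + 0.1000i → escape time 3

Answer: 222222
455532
555543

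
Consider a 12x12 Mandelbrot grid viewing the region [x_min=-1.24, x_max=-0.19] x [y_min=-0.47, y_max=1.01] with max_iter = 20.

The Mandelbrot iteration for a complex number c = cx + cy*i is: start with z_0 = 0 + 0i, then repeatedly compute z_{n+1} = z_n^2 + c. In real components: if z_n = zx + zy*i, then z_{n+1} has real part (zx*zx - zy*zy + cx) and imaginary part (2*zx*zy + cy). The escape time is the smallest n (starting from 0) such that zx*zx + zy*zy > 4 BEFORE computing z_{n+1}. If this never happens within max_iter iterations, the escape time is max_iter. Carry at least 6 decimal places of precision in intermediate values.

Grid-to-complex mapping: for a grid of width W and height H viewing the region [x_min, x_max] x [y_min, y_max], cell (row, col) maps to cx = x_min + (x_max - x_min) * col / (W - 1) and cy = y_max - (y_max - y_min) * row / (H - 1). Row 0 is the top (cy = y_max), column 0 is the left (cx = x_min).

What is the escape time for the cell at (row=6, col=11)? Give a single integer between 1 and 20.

Answer: 20

Derivation:
z_0 = 0 + 0i, c = -0.1900 + 0.2027i
Iter 1: z = -0.1900 + 0.2027i, |z|^2 = 0.0772
Iter 2: z = -0.1950 + 0.1257i, |z|^2 = 0.0538
Iter 3: z = -0.1678 + 0.1537i, |z|^2 = 0.0518
Iter 4: z = -0.1855 + 0.1512i, |z|^2 = 0.0572
Iter 5: z = -0.1784 + 0.1467i, |z|^2 = 0.0534
Iter 6: z = -0.1797 + 0.1504i, |z|^2 = 0.0549
Iter 7: z = -0.1803 + 0.1487i, |z|^2 = 0.0546
Iter 8: z = -0.1796 + 0.1491i, |z|^2 = 0.0545
Iter 9: z = -0.1800 + 0.1492i, |z|^2 = 0.0546
Iter 10: z = -0.1799 + 0.1490i, |z|^2 = 0.0546
Iter 11: z = -0.1799 + 0.1491i, |z|^2 = 0.0546
Iter 12: z = -0.1799 + 0.1491i, |z|^2 = 0.0546
Iter 13: z = -0.1799 + 0.1491i, |z|^2 = 0.0546
Iter 14: z = -0.1799 + 0.1491i, |z|^2 = 0.0546
Iter 15: z = -0.1799 + 0.1491i, |z|^2 = 0.0546
Iter 16: z = -0.1799 + 0.1491i, |z|^2 = 0.0546
Iter 17: z = -0.1799 + 0.1491i, |z|^2 = 0.0546
Iter 18: z = -0.1799 + 0.1491i, |z|^2 = 0.0546
Iter 19: z = -0.1799 + 0.1491i, |z|^2 = 0.0546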